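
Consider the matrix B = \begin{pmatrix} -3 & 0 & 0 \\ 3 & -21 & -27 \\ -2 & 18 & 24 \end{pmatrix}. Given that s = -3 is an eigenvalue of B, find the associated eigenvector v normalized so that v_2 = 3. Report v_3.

B + 3I = [[0, 0, 0], [3, -18, -27], [-2, 18, 27]].
Solving (B + 3I)v = 0 gives the eigenspace spanned by (0, 3, -2).
With v_2 = 3, v = (0, 3, -2), so v_3 = -2.

-2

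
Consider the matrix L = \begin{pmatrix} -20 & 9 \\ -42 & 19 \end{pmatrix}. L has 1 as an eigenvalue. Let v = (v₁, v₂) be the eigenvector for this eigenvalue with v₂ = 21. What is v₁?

9

L − 1I = [[-21, 9], [-42, 18]].
Solving (L − 1I)v = 0 gives the eigenspace spanned by (9, 21).
With v₂ = 21, v = (9, 21), so v₁ = 9.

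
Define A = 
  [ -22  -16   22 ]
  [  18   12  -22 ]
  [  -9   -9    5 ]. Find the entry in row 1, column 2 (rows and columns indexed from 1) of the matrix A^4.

-1778

Characteristic polynomial: μ^3 + 5μ^2 - 26μ - 120 = (μ - 5)(μ + 4)(μ + 6), so the eigenvalues are -6, -4, 5.
μ=-6: eigenvector (-1, 1, 0).
μ=-4: eigenvector (3, -2, 1).
μ=5: eigenvector (2, -2, 1).
P = [[-1, 3, 2], [1, -2, -2], [0, 1, 1]], D = diag(-6, -4, 5), P⁻¹ = [[0, 1, 2], [1, 1, 0], [-1, -1, 1]].
A⁴ = P·diag(1296, 256, 625)·P⁻¹ = [[-482, -1778, -1342], [738, 2034, 1342], [-369, -369, 625]].
The requested entry is -1778.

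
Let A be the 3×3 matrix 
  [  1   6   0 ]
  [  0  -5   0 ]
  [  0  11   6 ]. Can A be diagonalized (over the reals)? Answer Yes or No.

Yes

Characteristic polynomial: p(s) = s^3 - 2s^2 - 29s + 30 = (s - 6)(s - 1)(s + 5).
All 3 eigenvalues are distinct, so A is diagonalizable.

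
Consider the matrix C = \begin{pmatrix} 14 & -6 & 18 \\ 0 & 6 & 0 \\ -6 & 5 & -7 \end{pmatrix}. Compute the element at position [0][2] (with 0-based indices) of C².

126

Characteristic polynomial: μ^3 - 13μ^2 + 52μ - 60 = (μ - 6)(μ - 5)(μ - 2), so the eigenvalues are 2, 5, 6.
μ=2: eigenvector (-3, 0, 2).
μ=6: eigenvector (3, 1, -1).
μ=5: eigenvector (-2, 0, 1).
P = [[-3, 3, -2], [0, 1, 0], [2, -1, 1]], D = diag(2, 6, 5), P⁻¹ = [[1, -1, 2], [0, 1, 0], [-2, 3, -3]].
C² = P·diag(4, 36, 25)·P⁻¹ = [[88, -30, 126], [0, 36, 0], [-42, 31, -59]].
The requested entry is 126.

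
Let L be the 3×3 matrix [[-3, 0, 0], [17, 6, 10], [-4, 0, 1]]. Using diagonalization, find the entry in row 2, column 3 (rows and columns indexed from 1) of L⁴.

Characteristic polynomial: λ^3 - 4λ^2 - 15λ + 18 = (λ - 6)(λ - 1)(λ + 3), so the eigenvalues are -3, 1, 6.
λ=-3: eigenvector (1, -3, 1).
λ=6: eigenvector (0, 1, 0).
λ=1: eigenvector (0, -2, 1).
P = [[1, 0, 0], [-3, 1, -2], [1, 0, 1]], D = diag(-3, 6, 1), P⁻¹ = [[1, 0, 0], [1, 1, 2], [-1, 0, 1]].
L⁴ = P·diag(81, 1296, 1)·P⁻¹ = [[81, 0, 0], [1055, 1296, 2590], [80, 0, 1]].
The requested entry is 2590.

2590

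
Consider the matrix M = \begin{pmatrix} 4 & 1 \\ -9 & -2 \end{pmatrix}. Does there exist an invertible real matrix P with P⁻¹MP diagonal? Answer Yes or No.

Characteristic polynomial: p(μ) = μ^2 - 2μ + 1 = (μ - 1)^2.
μ = 1 has algebraic multiplicity 2; rank(M − 1I) = 1, so geometric multiplicity = 1.
Geometric multiplicity < algebraic multiplicity, so M is not diagonalizable.

No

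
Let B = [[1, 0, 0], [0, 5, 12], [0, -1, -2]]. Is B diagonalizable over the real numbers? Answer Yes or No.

Yes

Characteristic polynomial: p(λ) = λ^3 - 4λ^2 + 5λ - 2 = (λ - 2)(λ - 1)^2.
λ = 1 has algebraic multiplicity 2; rank(B − 1I) = 1, so geometric multiplicity = 2.
Every eigenvalue has geometric = algebraic multiplicity, so B is diagonalizable.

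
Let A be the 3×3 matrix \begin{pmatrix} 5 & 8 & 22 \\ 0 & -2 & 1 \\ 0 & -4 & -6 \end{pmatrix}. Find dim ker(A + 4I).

1

A + 4I = [[9, 8, 22], [0, 2, 1], [0, -4, -2]].
This matrix has rank 2, so its null space has dimension 3 − 2 = 1.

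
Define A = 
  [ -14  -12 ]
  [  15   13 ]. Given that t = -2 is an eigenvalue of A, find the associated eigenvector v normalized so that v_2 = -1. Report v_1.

1

A + 2I = [[-12, -12], [15, 15]].
Solving (A + 2I)v = 0 gives the eigenspace spanned by (1, -1).
With v_2 = -1, v = (1, -1), so v_1 = 1.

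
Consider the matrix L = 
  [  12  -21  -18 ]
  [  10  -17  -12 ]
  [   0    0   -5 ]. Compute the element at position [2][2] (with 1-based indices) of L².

Characteristic polynomial: λ^3 + 10λ^2 + 31λ + 30 = (λ + 2)(λ + 3)(λ + 5), so the eigenvalues are -5, -3, -2.
λ=-2: eigenvector (3, 2, 0).
λ=-5: eigenvector (6, 4, 1).
λ=-3: eigenvector (7, 5, 0).
P = [[3, 6, 7], [2, 4, 5], [0, 1, 0]], D = diag(-2, -5, -3), P⁻¹ = [[5, -7, -2], [0, 0, 1], [-2, 3, 0]].
L² = P·diag(4, 25, 9)·P⁻¹ = [[-66, 105, 126], [-50, 79, 84], [0, 0, 25]].
The requested entry is 79.

79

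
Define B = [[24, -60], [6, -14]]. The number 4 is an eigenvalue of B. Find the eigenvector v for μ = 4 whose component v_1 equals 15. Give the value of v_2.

5

B − 4I = [[20, -60], [6, -18]].
Solving (B − 4I)v = 0 gives the eigenspace spanned by (15, 5).
With v_1 = 15, v = (15, 5), so v_2 = 5.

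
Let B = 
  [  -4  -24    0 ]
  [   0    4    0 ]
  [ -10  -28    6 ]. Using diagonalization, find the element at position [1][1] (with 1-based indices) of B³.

-64

Characteristic polynomial: s^3 - 6s^2 - 16s + 96 = (s - 6)(s - 4)(s + 4), so the eigenvalues are -4, 4, 6.
s=-4: eigenvector (1, 0, 1).
s=4: eigenvector (-3, 1, -1).
s=6: eigenvector (0, 0, 1).
P = [[1, -3, 0], [0, 1, 0], [1, -1, 1]], D = diag(-4, 4, 6), P⁻¹ = [[1, 3, 0], [0, 1, 0], [-1, -2, 1]].
B³ = P·diag(-64, 64, 216)·P⁻¹ = [[-64, -384, 0], [0, 64, 0], [-280, -688, 216]].
The requested entry is -64.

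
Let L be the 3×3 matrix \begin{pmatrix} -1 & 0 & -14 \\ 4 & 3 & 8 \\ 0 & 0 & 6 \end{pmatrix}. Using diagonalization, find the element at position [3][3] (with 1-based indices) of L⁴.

1296

Characteristic polynomial: λ^3 - 8λ^2 + 9λ + 18 = (λ - 6)(λ - 3)(λ + 1), so the eigenvalues are -1, 3, 6.
λ=-1: eigenvector (1, -1, 0).
λ=3: eigenvector (0, 1, 0).
λ=6: eigenvector (-2, 0, 1).
P = [[1, 0, -2], [-1, 1, 0], [0, 0, 1]], D = diag(-1, 3, 6), P⁻¹ = [[1, 0, 2], [1, 1, 2], [0, 0, 1]].
L⁴ = P·diag(1, 81, 1296)·P⁻¹ = [[1, 0, -2590], [80, 81, 160], [0, 0, 1296]].
The requested entry is 1296.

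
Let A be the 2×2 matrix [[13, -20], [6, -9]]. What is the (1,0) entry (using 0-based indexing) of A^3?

78

Characteristic polynomial: λ^2 - 4λ + 3 = (λ - 3)(λ - 1), so the eigenvalues are 1, 3.
λ=1: eigenvector (-5, -3).
λ=3: eigenvector (2, 1).
P = [[-5, 2], [-3, 1]], D = diag(1, 3), P⁻¹ = [[1, -2], [3, -5]].
A³ = P·diag(1, 27)·P⁻¹ = [[157, -260], [78, -129]].
The requested entry is 78.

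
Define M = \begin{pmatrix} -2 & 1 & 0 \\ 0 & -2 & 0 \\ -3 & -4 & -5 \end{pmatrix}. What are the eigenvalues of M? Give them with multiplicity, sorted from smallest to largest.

Characteristic polynomial: p(s) = s^3 + 9s^2 + 24s + 20 = (s + 2)^2(s + 5).
Roots (with multiplicity): -5, -2, -2.

-5, -2, -2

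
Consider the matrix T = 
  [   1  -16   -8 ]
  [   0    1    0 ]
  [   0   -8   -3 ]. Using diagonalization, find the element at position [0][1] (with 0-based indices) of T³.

-112

Characteristic polynomial: s^3 + s^2 - 5s + 3 = (s - 1)^2(s + 3), so the eigenvalues are -3, 1, 1.
s=1: eigenvector (1, 0, 0).
s=1: eigenvector (-4, 1, -2).
s=-3: eigenvector (2, 0, 1).
P = [[1, -4, 2], [0, 1, 0], [0, -2, 1]], D = diag(1, 1, -3), P⁻¹ = [[1, 0, -2], [0, 1, 0], [0, 2, 1]].
T³ = P·diag(1, 1, -27)·P⁻¹ = [[1, -112, -56], [0, 1, 0], [0, -56, -27]].
The requested entry is -112.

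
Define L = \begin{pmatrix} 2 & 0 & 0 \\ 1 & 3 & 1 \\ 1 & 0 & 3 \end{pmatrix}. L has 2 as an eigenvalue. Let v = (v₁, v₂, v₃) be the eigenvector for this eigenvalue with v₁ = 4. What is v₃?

-4

L − 2I = [[0, 0, 0], [1, 1, 1], [1, 0, 1]].
Solving (L − 2I)v = 0 gives the eigenspace spanned by (4, 0, -4).
With v₁ = 4, v = (4, 0, -4), so v₃ = -4.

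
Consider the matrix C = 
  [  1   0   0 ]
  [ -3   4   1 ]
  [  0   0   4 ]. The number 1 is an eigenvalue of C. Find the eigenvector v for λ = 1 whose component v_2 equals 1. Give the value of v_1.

C − 1I = [[0, 0, 0], [-3, 3, 1], [0, 0, 3]].
Solving (C − 1I)v = 0 gives the eigenspace spanned by (1, 1, 0).
With v_2 = 1, v = (1, 1, 0), so v_1 = 1.

1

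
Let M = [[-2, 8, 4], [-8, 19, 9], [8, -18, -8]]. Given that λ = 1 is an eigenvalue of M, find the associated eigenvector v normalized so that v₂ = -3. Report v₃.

M − 1I = [[-3, 8, 4], [-8, 18, 9], [8, -18, -9]].
Solving (M − 1I)v = 0 gives the eigenspace spanned by (0, -3, 6).
With v₂ = -3, v = (0, -3, 6), so v₃ = 6.

6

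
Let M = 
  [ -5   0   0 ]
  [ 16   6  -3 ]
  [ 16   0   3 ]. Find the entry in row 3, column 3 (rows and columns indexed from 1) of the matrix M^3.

27

Characteristic polynomial: λ^3 - 4λ^2 - 27λ + 90 = (λ - 6)(λ - 3)(λ + 5), so the eigenvalues are -5, 3, 6.
λ=-5: eigenvector (1, -2, -2).
λ=3: eigenvector (0, 1, 1).
λ=6: eigenvector (0, 1, 0).
P = [[1, 0, 0], [-2, 1, 1], [-2, 1, 0]], D = diag(-5, 3, 6), P⁻¹ = [[1, 0, 0], [2, 0, 1], [0, 1, -1]].
M³ = P·diag(-125, 27, 216)·P⁻¹ = [[-125, 0, 0], [304, 216, -189], [304, 0, 27]].
The requested entry is 27.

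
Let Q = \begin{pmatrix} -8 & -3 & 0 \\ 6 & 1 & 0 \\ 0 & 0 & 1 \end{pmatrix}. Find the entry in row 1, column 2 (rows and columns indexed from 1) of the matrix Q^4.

609

Characteristic polynomial: λ^3 + 6λ^2 + 3λ - 10 = (λ - 1)(λ + 2)(λ + 5), so the eigenvalues are -5, -2, 1.
λ=-2: eigenvector (-1, 2, 0).
λ=-5: eigenvector (-1, 1, 0).
λ=1: eigenvector (0, 0, 1).
P = [[-1, -1, 0], [2, 1, 0], [0, 0, 1]], D = diag(-2, -5, 1), P⁻¹ = [[1, 1, 0], [-2, -1, 0], [0, 0, 1]].
Q⁴ = P·diag(16, 625, 1)·P⁻¹ = [[1234, 609, 0], [-1218, -593, 0], [0, 0, 1]].
The requested entry is 609.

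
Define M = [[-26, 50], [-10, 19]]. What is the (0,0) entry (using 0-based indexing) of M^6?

233276

Characteristic polynomial: λ^2 + 7λ + 6 = (λ + 1)(λ + 6), so the eigenvalues are -6, -1.
λ=-1: eigenvector (-2, -1).
λ=-6: eigenvector (-5, -2).
P = [[-2, -5], [-1, -2]], D = diag(-1, -6), P⁻¹ = [[2, -5], [-1, 2]].
M⁶ = P·diag(1, 46656)·P⁻¹ = [[233276, -466550], [93310, -186619]].
The requested entry is 233276.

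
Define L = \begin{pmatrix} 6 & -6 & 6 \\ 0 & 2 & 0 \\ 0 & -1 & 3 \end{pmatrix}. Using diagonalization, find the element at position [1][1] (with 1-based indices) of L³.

Characteristic polynomial: t^3 - 11t^2 + 36t - 36 = (t - 6)(t - 3)(t - 2), so the eigenvalues are 2, 3, 6.
t=6: eigenvector (1, 0, 0).
t=3: eigenvector (2, 0, -1).
t=2: eigenvector (0, 1, 1).
P = [[1, 2, 0], [0, 0, 1], [0, -1, 1]], D = diag(6, 3, 2), P⁻¹ = [[1, -2, 2], [0, 1, -1], [0, 1, 0]].
L³ = P·diag(216, 27, 8)·P⁻¹ = [[216, -378, 378], [0, 8, 0], [0, -19, 27]].
The requested entry is 216.

216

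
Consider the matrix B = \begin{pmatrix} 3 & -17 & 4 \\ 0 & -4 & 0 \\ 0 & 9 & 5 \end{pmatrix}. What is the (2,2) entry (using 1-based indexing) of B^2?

16

Characteristic polynomial: r^3 - 4r^2 - 17r + 60 = (r - 5)(r - 3)(r + 4), so the eigenvalues are -4, 3, 5.
r=3: eigenvector (1, 0, 0).
r=-4: eigenvector (3, 1, -1).
r=5: eigenvector (2, 0, 1).
P = [[1, 3, 2], [0, 1, 0], [0, -1, 1]], D = diag(3, -4, 5), P⁻¹ = [[1, -5, -2], [0, 1, 0], [0, 1, 1]].
B² = P·diag(9, 16, 25)·P⁻¹ = [[9, 53, 32], [0, 16, 0], [0, 9, 25]].
The requested entry is 16.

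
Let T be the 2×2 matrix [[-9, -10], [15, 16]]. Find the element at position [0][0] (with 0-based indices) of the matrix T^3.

-429

Characteristic polynomial: r^2 - 7r + 6 = (r - 6)(r - 1), so the eigenvalues are 1, 6.
r=1: eigenvector (-1, 1).
r=6: eigenvector (-2, 3).
P = [[-1, -2], [1, 3]], D = diag(1, 6), P⁻¹ = [[-3, -2], [1, 1]].
T³ = P·diag(1, 216)·P⁻¹ = [[-429, -430], [645, 646]].
The requested entry is -429.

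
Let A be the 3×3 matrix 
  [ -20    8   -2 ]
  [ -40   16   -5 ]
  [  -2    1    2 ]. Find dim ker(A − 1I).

1

A − 1I = [[-21, 8, -2], [-40, 15, -5], [-2, 1, 1]].
This matrix has rank 2, so its null space has dimension 3 − 2 = 1.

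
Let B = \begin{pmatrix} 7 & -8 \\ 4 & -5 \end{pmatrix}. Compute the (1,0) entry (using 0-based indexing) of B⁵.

244

Characteristic polynomial: r^2 - 2r - 3 = (r - 3)(r + 1), so the eigenvalues are -1, 3.
r=-1: eigenvector (-1, -1).
r=3: eigenvector (2, 1).
P = [[-1, 2], [-1, 1]], D = diag(-1, 3), P⁻¹ = [[1, -2], [1, -1]].
B⁵ = P·diag(-1, 243)·P⁻¹ = [[487, -488], [244, -245]].
The requested entry is 244.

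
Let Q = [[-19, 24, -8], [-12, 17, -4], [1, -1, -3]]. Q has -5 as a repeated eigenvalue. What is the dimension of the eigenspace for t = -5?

1

Q + 5I = [[-14, 24, -8], [-12, 22, -4], [1, -1, 2]].
This matrix has rank 2, so its null space has dimension 3 − 2 = 1.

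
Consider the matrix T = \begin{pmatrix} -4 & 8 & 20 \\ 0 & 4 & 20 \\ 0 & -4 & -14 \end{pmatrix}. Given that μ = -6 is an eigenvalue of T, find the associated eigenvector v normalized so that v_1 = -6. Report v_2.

-6

T + 6I = [[2, 8, 20], [0, 10, 20], [0, -4, -8]].
Solving (T + 6I)v = 0 gives the eigenspace spanned by (-6, -6, 3).
With v_1 = -6, v = (-6, -6, 3), so v_2 = -6.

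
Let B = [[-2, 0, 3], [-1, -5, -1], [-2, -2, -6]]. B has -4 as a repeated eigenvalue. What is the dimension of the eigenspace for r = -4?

1

B + 4I = [[2, 0, 3], [-1, -1, -1], [-2, -2, -2]].
This matrix has rank 2, so its null space has dimension 3 − 2 = 1.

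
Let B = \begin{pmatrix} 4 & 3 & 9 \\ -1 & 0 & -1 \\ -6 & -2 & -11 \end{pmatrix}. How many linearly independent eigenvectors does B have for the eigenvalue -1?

B + 1I = [[5, 3, 9], [-1, 1, -1], [-6, -2, -10]].
This matrix has rank 2, so its null space has dimension 3 − 2 = 1.

1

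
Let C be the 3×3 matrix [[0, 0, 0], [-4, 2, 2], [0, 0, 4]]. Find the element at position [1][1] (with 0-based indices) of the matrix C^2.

4

Characteristic polynomial: μ^3 - 6μ^2 + 8μ = μ(μ - 4)(μ - 2), so the eigenvalues are 0, 2, 4.
μ=0: eigenvector (1, 2, 0).
μ=2: eigenvector (0, 1, 0).
μ=4: eigenvector (0, 1, 1).
P = [[1, 0, 0], [2, 1, 1], [0, 0, 1]], D = diag(0, 2, 4), P⁻¹ = [[1, 0, 0], [-2, 1, -1], [0, 0, 1]].
C² = P·diag(0, 4, 16)·P⁻¹ = [[0, 0, 0], [-8, 4, 12], [0, 0, 16]].
The requested entry is 4.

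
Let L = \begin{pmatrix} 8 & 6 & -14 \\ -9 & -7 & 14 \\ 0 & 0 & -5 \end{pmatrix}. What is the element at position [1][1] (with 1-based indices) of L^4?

46

Characteristic polynomial: s^3 + 4s^2 - 7s - 10 = (s - 2)(s + 1)(s + 5), so the eigenvalues are -5, -1, 2.
s=-5: eigenvector (2, -2, 1).
s=-1: eigenvector (-2, 3, 0).
s=2: eigenvector (1, -1, 0).
P = [[2, -2, 1], [-2, 3, -1], [1, 0, 0]], D = diag(-5, -1, 2), P⁻¹ = [[0, 0, 1], [1, 1, 0], [3, 2, -2]].
L⁴ = P·diag(625, 1, 16)·P⁻¹ = [[46, 30, 1218], [-45, -29, -1218], [0, 0, 625]].
The requested entry is 46.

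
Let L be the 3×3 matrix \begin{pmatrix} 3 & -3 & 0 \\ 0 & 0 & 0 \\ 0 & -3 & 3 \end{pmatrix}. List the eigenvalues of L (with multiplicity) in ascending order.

Characteristic polynomial: p(μ) = μ^3 - 6μ^2 + 9μ = μ(μ - 3)^2.
Roots (with multiplicity): 0, 3, 3.

0, 3, 3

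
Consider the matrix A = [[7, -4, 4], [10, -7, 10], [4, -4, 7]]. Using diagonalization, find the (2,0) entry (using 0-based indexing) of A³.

Characteristic polynomial: s^3 - 7s^2 + 15s - 9 = (s - 3)^2(s - 1), so the eigenvalues are 1, 3, 3.
s=3: eigenvector (1, 2, 1).
s=1: eigenvector (2, 5, 2).
s=3: eigenvector (-2, -3, -1).
P = [[1, 2, -2], [2, 5, -3], [1, 2, -1]], D = diag(3, 1, 3), P⁻¹ = [[1, -2, 4], [-1, 1, -1], [-1, 0, 1]].
A³ = P·diag(27, 1, 27)·P⁻¹ = [[79, -52, 52], [130, -103, 130], [52, -52, 79]].
The requested entry is 52.

52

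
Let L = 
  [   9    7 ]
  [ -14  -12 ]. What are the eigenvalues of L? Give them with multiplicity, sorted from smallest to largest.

Characteristic polynomial: p(t) = t^2 + 3t - 10 = (t - 2)(t + 5).
Roots (with multiplicity): -5, 2.

-5, 2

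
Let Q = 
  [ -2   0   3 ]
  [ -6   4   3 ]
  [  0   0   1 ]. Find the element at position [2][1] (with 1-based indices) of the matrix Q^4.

Characteristic polynomial: s^3 - 3s^2 - 6s + 8 = (s - 4)(s - 1)(s + 2), so the eigenvalues are -2, 1, 4.
s=-2: eigenvector (1, 1, 0).
s=4: eigenvector (0, 1, 0).
s=1: eigenvector (1, 1, 1).
P = [[1, 0, 1], [1, 1, 1], [0, 0, 1]], D = diag(-2, 4, 1), P⁻¹ = [[1, 0, -1], [-1, 1, 0], [0, 0, 1]].
Q⁴ = P·diag(16, 256, 1)·P⁻¹ = [[16, 0, -15], [-240, 256, -15], [0, 0, 1]].
The requested entry is -240.

-240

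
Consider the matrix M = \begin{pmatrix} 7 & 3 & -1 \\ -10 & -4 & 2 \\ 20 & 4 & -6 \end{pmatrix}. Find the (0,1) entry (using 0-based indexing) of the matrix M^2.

5

Characteristic polynomial: s^3 + 3s^2 - 4s - 12 = (s - 2)(s + 2)(s + 3), so the eigenvalues are -3, -2, 2.
s=2: eigenvector (-1, 1, -2).
s=-3: eigenvector (-1, 2, -4).
s=-2: eigenvector (-1, 2, -3).
P = [[-1, -1, -1], [1, 2, 2], [-2, -4, -3]], D = diag(2, -3, -2), P⁻¹ = [[-2, -1, 0], [1, -1, -1], [0, 2, 1]].
M² = P·diag(4, 9, 4)·P⁻¹ = [[-1, 5, 5], [10, -6, -10], [-20, 20, 24]].
The requested entry is 5.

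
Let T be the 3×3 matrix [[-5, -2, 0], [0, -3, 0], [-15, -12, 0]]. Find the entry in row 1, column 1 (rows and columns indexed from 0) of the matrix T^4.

Characteristic polynomial: r^3 + 8r^2 + 15r = r(r + 3)(r + 5), so the eigenvalues are -5, -3, 0.
r=-3: eigenvector (1, -1, 1).
r=-5: eigenvector (1, 0, 3).
r=0: eigenvector (0, 0, 1).
P = [[1, 1, 0], [-1, 0, 0], [1, 3, 1]], D = diag(-3, -5, 0), P⁻¹ = [[0, -1, 0], [1, 1, 0], [-3, -2, 1]].
T⁴ = P·diag(81, 625, 0)·P⁻¹ = [[625, 544, 0], [0, 81, 0], [1875, 1794, 0]].
The requested entry is 81.

81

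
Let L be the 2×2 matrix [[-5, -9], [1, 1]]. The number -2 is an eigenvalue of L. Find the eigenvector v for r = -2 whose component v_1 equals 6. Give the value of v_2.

-2

L + 2I = [[-3, -9], [1, 3]].
Solving (L + 2I)v = 0 gives the eigenspace spanned by (6, -2).
With v_1 = 6, v = (6, -2), so v_2 = -2.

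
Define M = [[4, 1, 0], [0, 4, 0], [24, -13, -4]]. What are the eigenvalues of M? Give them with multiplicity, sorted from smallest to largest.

-4, 4, 4

Characteristic polynomial: p(r) = r^3 - 4r^2 - 16r + 64 = (r - 4)^2(r + 4).
Roots (with multiplicity): -4, 4, 4.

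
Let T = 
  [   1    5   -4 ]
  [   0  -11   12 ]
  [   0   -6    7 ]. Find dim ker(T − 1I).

T − 1I = [[0, 5, -4], [0, -12, 12], [0, -6, 6]].
This matrix has rank 2, so its null space has dimension 3 − 2 = 1.

1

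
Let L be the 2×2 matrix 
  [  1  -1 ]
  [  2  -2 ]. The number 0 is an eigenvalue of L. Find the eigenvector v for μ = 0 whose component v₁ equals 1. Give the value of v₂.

1

L = [[1, -1], [2, -2]].
Solving (L)v = 0 gives the eigenspace spanned by (1, 1).
With v₁ = 1, v = (1, 1), so v₂ = 1.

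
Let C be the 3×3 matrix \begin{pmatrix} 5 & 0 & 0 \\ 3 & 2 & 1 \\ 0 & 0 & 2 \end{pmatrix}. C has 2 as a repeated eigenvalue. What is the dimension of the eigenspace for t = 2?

1

C − 2I = [[3, 0, 0], [3, 0, 1], [0, 0, 0]].
This matrix has rank 2, so its null space has dimension 3 − 2 = 1.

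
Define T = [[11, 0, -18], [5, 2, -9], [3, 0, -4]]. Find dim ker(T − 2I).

T − 2I = [[9, 0, -18], [5, 0, -9], [3, 0, -6]].
This matrix has rank 2, so its null space has dimension 3 − 2 = 1.

1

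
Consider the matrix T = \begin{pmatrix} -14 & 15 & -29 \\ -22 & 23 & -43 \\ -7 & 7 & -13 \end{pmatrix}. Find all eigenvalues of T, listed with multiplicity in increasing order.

-6, 1, 1

Characteristic polynomial: p(s) = s^3 + 4s^2 - 11s + 6 = (s - 1)^2(s + 6).
Roots (with multiplicity): -6, 1, 1.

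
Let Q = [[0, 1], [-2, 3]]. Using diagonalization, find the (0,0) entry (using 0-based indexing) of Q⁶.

-62

Characteristic polynomial: s^2 - 3s + 2 = (s - 2)(s - 1), so the eigenvalues are 1, 2.
s=1: eigenvector (1, 1).
s=2: eigenvector (1, 2).
P = [[1, 1], [1, 2]], D = diag(1, 2), P⁻¹ = [[2, -1], [-1, 1]].
Q⁶ = P·diag(1, 64)·P⁻¹ = [[-62, 63], [-126, 127]].
The requested entry is -62.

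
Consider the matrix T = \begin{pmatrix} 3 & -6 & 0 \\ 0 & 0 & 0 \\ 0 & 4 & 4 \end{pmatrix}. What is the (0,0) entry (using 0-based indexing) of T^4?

Characteristic polynomial: r^3 - 7r^2 + 12r = r(r - 4)(r - 3), so the eigenvalues are 0, 3, 4.
r=3: eigenvector (1, 0, 0).
r=4: eigenvector (0, 0, 1).
r=0: eigenvector (2, 1, -1).
P = [[1, 0, 2], [0, 0, 1], [0, 1, -1]], D = diag(3, 4, 0), P⁻¹ = [[1, -2, 0], [0, 1, 1], [0, 1, 0]].
T⁴ = P·diag(81, 256, 0)·P⁻¹ = [[81, -162, 0], [0, 0, 0], [0, 256, 256]].
The requested entry is 81.

81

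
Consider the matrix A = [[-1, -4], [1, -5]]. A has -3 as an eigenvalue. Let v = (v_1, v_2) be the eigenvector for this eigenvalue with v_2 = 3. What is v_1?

6

A + 3I = [[2, -4], [1, -2]].
Solving (A + 3I)v = 0 gives the eigenspace spanned by (6, 3).
With v_2 = 3, v = (6, 3), so v_1 = 6.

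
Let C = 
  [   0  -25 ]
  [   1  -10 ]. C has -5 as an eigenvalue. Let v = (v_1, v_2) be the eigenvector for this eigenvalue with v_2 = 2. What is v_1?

C + 5I = [[5, -25], [1, -5]].
Solving (C + 5I)v = 0 gives the eigenspace spanned by (10, 2).
With v_2 = 2, v = (10, 2), so v_1 = 10.

10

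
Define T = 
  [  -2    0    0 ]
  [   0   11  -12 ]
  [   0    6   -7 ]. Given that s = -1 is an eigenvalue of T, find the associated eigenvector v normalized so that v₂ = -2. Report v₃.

T + 1I = [[-1, 0, 0], [0, 12, -12], [0, 6, -6]].
Solving (T + 1I)v = 0 gives the eigenspace spanned by (0, -2, -2).
With v₂ = -2, v = (0, -2, -2), so v₃ = -2.

-2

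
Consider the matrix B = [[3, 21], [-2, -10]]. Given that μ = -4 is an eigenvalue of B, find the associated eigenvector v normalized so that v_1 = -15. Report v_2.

B + 4I = [[7, 21], [-2, -6]].
Solving (B + 4I)v = 0 gives the eigenspace spanned by (-15, 5).
With v_1 = -15, v = (-15, 5), so v_2 = 5.

5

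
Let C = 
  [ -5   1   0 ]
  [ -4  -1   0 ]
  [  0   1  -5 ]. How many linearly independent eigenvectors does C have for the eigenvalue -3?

C + 3I = [[-2, 1, 0], [-4, 2, 0], [0, 1, -2]].
This matrix has rank 2, so its null space has dimension 3 − 2 = 1.

1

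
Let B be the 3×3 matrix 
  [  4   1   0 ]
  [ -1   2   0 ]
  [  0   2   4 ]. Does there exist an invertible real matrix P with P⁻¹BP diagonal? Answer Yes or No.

No

Characteristic polynomial: p(λ) = λ^3 - 10λ^2 + 33λ - 36 = (λ - 4)(λ - 3)^2.
λ = 3 has algebraic multiplicity 2; rank(B − 3I) = 2, so geometric multiplicity = 1.
Geometric multiplicity < algebraic multiplicity, so B is not diagonalizable.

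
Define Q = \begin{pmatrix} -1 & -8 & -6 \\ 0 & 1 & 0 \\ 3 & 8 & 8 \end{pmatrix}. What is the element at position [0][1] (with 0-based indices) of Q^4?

Characteristic polynomial: μ^3 - 8μ^2 + 17μ - 10 = (μ - 5)(μ - 2)(μ - 1), so the eigenvalues are 1, 2, 5.
μ=5: eigenvector (1, 0, -1).
μ=1: eigenvector (2, 1, -2).
μ=2: eigenvector (2, 0, -1).
P = [[1, 2, 2], [0, 1, 0], [-1, -2, -1]], D = diag(5, 1, 2), P⁻¹ = [[-1, -2, -2], [0, 1, 0], [1, 0, 1]].
Q⁴ = P·diag(625, 1, 16)·P⁻¹ = [[-593, -1248, -1218], [0, 1, 0], [609, 1248, 1234]].
The requested entry is -1248.

-1248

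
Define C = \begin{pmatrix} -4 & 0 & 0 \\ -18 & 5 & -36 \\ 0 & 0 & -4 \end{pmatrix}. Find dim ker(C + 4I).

C + 4I = [[0, 0, 0], [-18, 9, -36], [0, 0, 0]].
This matrix has rank 1, so its null space has dimension 3 − 1 = 2.

2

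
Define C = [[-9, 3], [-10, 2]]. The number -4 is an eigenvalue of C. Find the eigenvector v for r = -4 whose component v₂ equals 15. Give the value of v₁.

9

C + 4I = [[-5, 3], [-10, 6]].
Solving (C + 4I)v = 0 gives the eigenspace spanned by (9, 15).
With v₂ = 15, v = (9, 15), so v₁ = 9.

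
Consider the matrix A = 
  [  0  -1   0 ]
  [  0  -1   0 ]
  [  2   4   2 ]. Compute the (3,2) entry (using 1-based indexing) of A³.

10

Characteristic polynomial: t^3 - t^2 - 2t = t(t - 2)(t + 1), so the eigenvalues are -1, 0, 2.
t=0: eigenvector (1, 0, -1).
t=2: eigenvector (0, 0, 1).
t=-1: eigenvector (1, 1, -2).
P = [[1, 0, 1], [0, 0, 1], [-1, 1, -2]], D = diag(0, 2, -1), P⁻¹ = [[1, -1, 0], [1, 1, 1], [0, 1, 0]].
A³ = P·diag(0, 8, -1)·P⁻¹ = [[0, -1, 0], [0, -1, 0], [8, 10, 8]].
The requested entry is 10.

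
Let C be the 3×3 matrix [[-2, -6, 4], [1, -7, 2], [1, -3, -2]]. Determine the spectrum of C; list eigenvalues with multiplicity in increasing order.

-4, -4, -3

Characteristic polynomial: p(s) = s^3 + 11s^2 + 40s + 48 = (s + 3)(s + 4)^2.
Roots (with multiplicity): -4, -4, -3.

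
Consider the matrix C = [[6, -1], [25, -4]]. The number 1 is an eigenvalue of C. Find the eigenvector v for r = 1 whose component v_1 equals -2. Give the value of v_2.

-10

C − 1I = [[5, -1], [25, -5]].
Solving (C − 1I)v = 0 gives the eigenspace spanned by (-2, -10).
With v_1 = -2, v = (-2, -10), so v_2 = -10.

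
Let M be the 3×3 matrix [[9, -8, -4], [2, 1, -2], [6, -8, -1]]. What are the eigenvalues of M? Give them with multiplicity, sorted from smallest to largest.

Characteristic polynomial: p(r) = r^3 - 9r^2 + 23r - 15 = (r - 5)(r - 3)(r - 1).
Roots (with multiplicity): 1, 3, 5.

1, 3, 5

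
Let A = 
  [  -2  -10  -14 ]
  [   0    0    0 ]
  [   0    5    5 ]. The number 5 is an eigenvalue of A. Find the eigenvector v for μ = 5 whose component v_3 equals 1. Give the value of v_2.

A − 5I = [[-7, -10, -14], [0, -5, 0], [0, 5, 0]].
Solving (A − 5I)v = 0 gives the eigenspace spanned by (-2, 0, 1).
With v_3 = 1, v = (-2, 0, 1), so v_2 = 0.

0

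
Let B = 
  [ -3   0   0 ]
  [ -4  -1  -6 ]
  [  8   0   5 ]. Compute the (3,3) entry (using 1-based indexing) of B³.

Characteristic polynomial: s^3 - s^2 - 17s - 15 = (s - 5)(s + 1)(s + 3), so the eigenvalues are -3, -1, 5.
s=-3: eigenvector (1, -1, -1).
s=-1: eigenvector (0, 1, 0).
s=5: eigenvector (0, -1, 1).
P = [[1, 0, 0], [-1, 1, -1], [-1, 0, 1]], D = diag(-3, -1, 5), P⁻¹ = [[1, 0, 0], [2, 1, 1], [1, 0, 1]].
B³ = P·diag(-27, -1, 125)·P⁻¹ = [[-27, 0, 0], [-100, -1, -126], [152, 0, 125]].
The requested entry is 125.

125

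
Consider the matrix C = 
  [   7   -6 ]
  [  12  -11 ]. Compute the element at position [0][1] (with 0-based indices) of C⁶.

15624

Characteristic polynomial: s^2 + 4s - 5 = (s - 1)(s + 5), so the eigenvalues are -5, 1.
s=1: eigenvector (-1, -1).
s=-5: eigenvector (1, 2).
P = [[-1, 1], [-1, 2]], D = diag(1, -5), P⁻¹ = [[-2, 1], [-1, 1]].
C⁶ = P·diag(1, 15625)·P⁻¹ = [[-15623, 15624], [-31248, 31249]].
The requested entry is 15624.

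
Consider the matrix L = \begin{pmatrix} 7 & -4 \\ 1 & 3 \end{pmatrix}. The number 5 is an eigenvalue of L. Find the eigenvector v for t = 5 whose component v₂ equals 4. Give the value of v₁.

L − 5I = [[2, -4], [1, -2]].
Solving (L − 5I)v = 0 gives the eigenspace spanned by (8, 4).
With v₂ = 4, v = (8, 4), so v₁ = 8.

8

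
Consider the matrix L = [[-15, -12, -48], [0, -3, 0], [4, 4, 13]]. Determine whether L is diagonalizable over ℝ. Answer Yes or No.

Yes

Characteristic polynomial: p(t) = t^3 + 5t^2 + 3t - 9 = (t - 1)(t + 3)^2.
t = -3 has algebraic multiplicity 2; rank(L + 3I) = 1, so geometric multiplicity = 2.
Every eigenvalue has geometric = algebraic multiplicity, so L is diagonalizable.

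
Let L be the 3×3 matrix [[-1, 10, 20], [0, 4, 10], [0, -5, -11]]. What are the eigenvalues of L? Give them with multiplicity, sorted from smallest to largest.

Characteristic polynomial: p(s) = s^3 + 8s^2 + 13s + 6 = (s + 1)^2(s + 6).
Roots (with multiplicity): -6, -1, -1.

-6, -1, -1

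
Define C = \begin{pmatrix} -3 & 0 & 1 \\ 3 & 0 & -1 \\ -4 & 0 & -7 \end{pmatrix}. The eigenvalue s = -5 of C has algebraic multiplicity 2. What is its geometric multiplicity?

C + 5I = [[2, 0, 1], [3, 5, -1], [-4, 0, -2]].
This matrix has rank 2, so its null space has dimension 3 − 2 = 1.

1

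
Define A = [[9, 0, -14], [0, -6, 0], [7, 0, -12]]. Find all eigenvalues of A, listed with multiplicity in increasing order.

-6, -5, 2

Characteristic polynomial: p(s) = s^3 + 9s^2 + 8s - 60 = (s - 2)(s + 5)(s + 6).
Roots (with multiplicity): -6, -5, 2.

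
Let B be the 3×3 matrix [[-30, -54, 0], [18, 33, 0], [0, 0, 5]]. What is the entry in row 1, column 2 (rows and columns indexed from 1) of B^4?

-7290

Characteristic polynomial: λ^3 - 8λ^2 - 3λ + 90 = (λ - 6)(λ - 5)(λ + 3), so the eigenvalues are -3, 5, 6.
λ=-3: eigenvector (-2, 1, 0).
λ=6: eigenvector (-3, 2, 0).
λ=5: eigenvector (0, 0, 1).
P = [[-2, -3, 0], [1, 2, 0], [0, 0, 1]], D = diag(-3, 6, 5), P⁻¹ = [[-2, -3, 0], [1, 2, 0], [0, 0, 1]].
B⁴ = P·diag(81, 1296, 625)·P⁻¹ = [[-3564, -7290, 0], [2430, 4941, 0], [0, 0, 625]].
The requested entry is -7290.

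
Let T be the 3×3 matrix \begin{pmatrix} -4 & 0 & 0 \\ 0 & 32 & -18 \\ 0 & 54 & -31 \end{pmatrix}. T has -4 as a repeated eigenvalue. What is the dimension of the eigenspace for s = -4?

2

T + 4I = [[0, 0, 0], [0, 36, -18], [0, 54, -27]].
This matrix has rank 1, so its null space has dimension 3 − 1 = 2.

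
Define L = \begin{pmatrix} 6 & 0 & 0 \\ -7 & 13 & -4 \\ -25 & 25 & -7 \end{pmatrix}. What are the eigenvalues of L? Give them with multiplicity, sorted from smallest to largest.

Characteristic polynomial: p(s) = s^3 - 12s^2 + 45s - 54 = (s - 6)(s - 3)^2.
Roots (with multiplicity): 3, 3, 6.

3, 3, 6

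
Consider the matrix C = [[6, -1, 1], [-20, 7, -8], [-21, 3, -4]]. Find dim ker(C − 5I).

C − 5I = [[1, -1, 1], [-20, 2, -8], [-21, 3, -9]].
This matrix has rank 2, so its null space has dimension 3 − 2 = 1.

1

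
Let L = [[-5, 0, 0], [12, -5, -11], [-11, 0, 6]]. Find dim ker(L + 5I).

1

L + 5I = [[0, 0, 0], [12, 0, -11], [-11, 0, 11]].
This matrix has rank 2, so its null space has dimension 3 − 2 = 1.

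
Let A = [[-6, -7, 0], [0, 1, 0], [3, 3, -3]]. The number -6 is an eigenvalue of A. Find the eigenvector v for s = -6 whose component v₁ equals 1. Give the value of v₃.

A + 6I = [[0, -7, 0], [0, 7, 0], [3, 3, 3]].
Solving (A + 6I)v = 0 gives the eigenspace spanned by (1, 0, -1).
With v₁ = 1, v = (1, 0, -1), so v₃ = -1.

-1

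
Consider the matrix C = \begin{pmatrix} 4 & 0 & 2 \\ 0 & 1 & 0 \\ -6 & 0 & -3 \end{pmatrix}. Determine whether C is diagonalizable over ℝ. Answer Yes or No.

Yes

Characteristic polynomial: p(r) = r^3 - 2r^2 + r = r(r - 1)^2.
r = 1 has algebraic multiplicity 2; rank(C − 1I) = 1, so geometric multiplicity = 2.
Every eigenvalue has geometric = algebraic multiplicity, so C is diagonalizable.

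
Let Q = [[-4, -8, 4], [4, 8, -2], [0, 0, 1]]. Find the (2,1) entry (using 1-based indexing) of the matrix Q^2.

16

Characteristic polynomial: r^3 - 5r^2 + 4r = r(r - 4)(r - 1), so the eigenvalues are 0, 1, 4.
r=0: eigenvector (-2, 1, 0).
r=4: eigenvector (-1, 1, 0).
r=1: eigenvector (4, -2, 1).
P = [[-2, -1, 4], [1, 1, -2], [0, 0, 1]], D = diag(0, 4, 1), P⁻¹ = [[-1, -1, 2], [1, 2, 0], [0, 0, 1]].
Q² = P·diag(0, 16, 1)·P⁻¹ = [[-16, -32, 4], [16, 32, -2], [0, 0, 1]].
The requested entry is 16.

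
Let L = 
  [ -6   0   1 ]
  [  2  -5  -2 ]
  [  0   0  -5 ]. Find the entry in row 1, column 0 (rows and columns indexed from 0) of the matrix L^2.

Characteristic polynomial: μ^3 + 16μ^2 + 85μ + 150 = (μ + 5)^2(μ + 6), so the eigenvalues are -6, -5, -5.
μ=-6: eigenvector (1, -2, 0).
μ=-5: eigenvector (1, -2, 1).
μ=-5: eigenvector (0, 1, 0).
P = [[1, 1, 0], [-2, -2, 1], [0, 1, 0]], D = diag(-6, -5, -5), P⁻¹ = [[1, 0, -1], [0, 0, 1], [2, 1, 0]].
L² = P·diag(36, 25, 25)·P⁻¹ = [[36, 0, -11], [-22, 25, 22], [0, 0, 25]].
The requested entry is -22.

-22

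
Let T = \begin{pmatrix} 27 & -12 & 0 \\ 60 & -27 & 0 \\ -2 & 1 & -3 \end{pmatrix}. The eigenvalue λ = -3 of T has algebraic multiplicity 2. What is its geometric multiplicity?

1

T + 3I = [[30, -12, 0], [60, -24, 0], [-2, 1, 0]].
This matrix has rank 2, so its null space has dimension 3 − 2 = 1.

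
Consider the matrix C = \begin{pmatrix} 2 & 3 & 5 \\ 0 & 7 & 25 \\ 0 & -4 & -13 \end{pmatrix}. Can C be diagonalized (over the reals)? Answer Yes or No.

Characteristic polynomial: p(λ) = λ^3 + 4λ^2 - 3λ - 18 = (λ - 2)(λ + 3)^2.
λ = -3 has algebraic multiplicity 2; rank(C + 3I) = 2, so geometric multiplicity = 1.
Geometric multiplicity < algebraic multiplicity, so C is not diagonalizable.

No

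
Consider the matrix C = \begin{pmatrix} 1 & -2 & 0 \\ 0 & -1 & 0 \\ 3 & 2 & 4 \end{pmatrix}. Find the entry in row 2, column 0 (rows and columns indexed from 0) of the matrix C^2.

15

Characteristic polynomial: λ^3 - 4λ^2 - λ + 4 = (λ - 4)(λ - 1)(λ + 1), so the eigenvalues are -1, 1, 4.
λ=1: eigenvector (1, 0, -1).
λ=4: eigenvector (0, 0, 1).
λ=-1: eigenvector (1, 1, -1).
P = [[1, 0, 1], [0, 0, 1], [-1, 1, -1]], D = diag(1, 4, -1), P⁻¹ = [[1, -1, 0], [1, 0, 1], [0, 1, 0]].
C² = P·diag(1, 16, 1)·P⁻¹ = [[1, 0, 0], [0, 1, 0], [15, 0, 16]].
The requested entry is 15.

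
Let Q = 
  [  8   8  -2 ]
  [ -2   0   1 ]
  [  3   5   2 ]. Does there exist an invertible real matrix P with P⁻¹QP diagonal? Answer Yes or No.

Characteristic polynomial: p(s) = s^3 - 10s^2 + 33s - 36 = (s - 4)(s - 3)^2.
s = 3 has algebraic multiplicity 2; rank(Q − 3I) = 2, so geometric multiplicity = 1.
Geometric multiplicity < algebraic multiplicity, so Q is not diagonalizable.

No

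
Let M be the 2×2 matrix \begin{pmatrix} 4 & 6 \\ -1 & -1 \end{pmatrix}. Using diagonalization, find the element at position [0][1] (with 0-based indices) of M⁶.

Characteristic polynomial: t^2 - 3t + 2 = (t - 2)(t - 1), so the eigenvalues are 1, 2.
t=1: eigenvector (2, -1).
t=2: eigenvector (-3, 1).
P = [[2, -3], [-1, 1]], D = diag(1, 2), P⁻¹ = [[-1, -3], [-1, -2]].
M⁶ = P·diag(1, 64)·P⁻¹ = [[190, 378], [-63, -125]].
The requested entry is 378.

378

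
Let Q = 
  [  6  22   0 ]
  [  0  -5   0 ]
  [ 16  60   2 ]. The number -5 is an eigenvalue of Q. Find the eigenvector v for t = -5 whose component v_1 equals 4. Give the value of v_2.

Q + 5I = [[11, 22, 0], [0, 0, 0], [16, 60, 7]].
Solving (Q + 5I)v = 0 gives the eigenspace spanned by (4, -2, 8).
With v_1 = 4, v = (4, -2, 8), so v_2 = -2.

-2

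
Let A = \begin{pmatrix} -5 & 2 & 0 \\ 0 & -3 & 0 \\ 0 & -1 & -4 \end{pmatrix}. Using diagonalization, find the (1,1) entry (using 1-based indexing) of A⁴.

Characteristic polynomial: λ^3 + 12λ^2 + 47λ + 60 = (λ + 3)(λ + 4)(λ + 5), so the eigenvalues are -5, -4, -3.
λ=-5: eigenvector (1, 0, 0).
λ=-3: eigenvector (1, 1, -1).
λ=-4: eigenvector (0, 0, 1).
P = [[1, 1, 0], [0, 1, 0], [0, -1, 1]], D = diag(-5, -3, -4), P⁻¹ = [[1, -1, 0], [0, 1, 0], [0, 1, 1]].
A⁴ = P·diag(625, 81, 256)·P⁻¹ = [[625, -544, 0], [0, 81, 0], [0, 175, 256]].
The requested entry is 625.

625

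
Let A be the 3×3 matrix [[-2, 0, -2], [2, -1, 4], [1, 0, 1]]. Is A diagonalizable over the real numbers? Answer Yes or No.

Characteristic polynomial: p(λ) = λ^3 + 2λ^2 + λ = λ(λ + 1)^2.
λ = -1 has algebraic multiplicity 2; rank(A + 1I) = 1, so geometric multiplicity = 2.
Every eigenvalue has geometric = algebraic multiplicity, so A is diagonalizable.

Yes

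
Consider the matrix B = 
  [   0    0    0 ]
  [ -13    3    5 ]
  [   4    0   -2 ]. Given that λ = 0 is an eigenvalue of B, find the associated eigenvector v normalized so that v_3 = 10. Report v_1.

5

B = [[0, 0, 0], [-13, 3, 5], [4, 0, -2]].
Solving (B)v = 0 gives the eigenspace spanned by (5, 5, 10).
With v_3 = 10, v = (5, 5, 10), so v_1 = 5.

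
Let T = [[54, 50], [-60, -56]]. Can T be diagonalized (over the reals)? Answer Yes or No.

Yes

Characteristic polynomial: p(λ) = λ^2 + 2λ - 24 = (λ - 4)(λ + 6).
All 2 eigenvalues are distinct, so T is diagonalizable.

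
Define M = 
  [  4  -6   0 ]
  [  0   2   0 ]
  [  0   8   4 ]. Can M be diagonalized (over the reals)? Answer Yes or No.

Yes

Characteristic polynomial: p(s) = s^3 - 10s^2 + 32s - 32 = (s - 4)^2(s - 2).
s = 4 has algebraic multiplicity 2; rank(M − 4I) = 1, so geometric multiplicity = 2.
Every eigenvalue has geometric = algebraic multiplicity, so M is diagonalizable.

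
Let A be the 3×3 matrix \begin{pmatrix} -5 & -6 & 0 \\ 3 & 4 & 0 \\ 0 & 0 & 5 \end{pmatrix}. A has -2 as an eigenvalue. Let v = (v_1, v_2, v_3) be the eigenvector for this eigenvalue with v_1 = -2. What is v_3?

A + 2I = [[-3, -6, 0], [3, 6, 0], [0, 0, 7]].
Solving (A + 2I)v = 0 gives the eigenspace spanned by (-2, 1, 0).
With v_1 = -2, v = (-2, 1, 0), so v_3 = 0.

0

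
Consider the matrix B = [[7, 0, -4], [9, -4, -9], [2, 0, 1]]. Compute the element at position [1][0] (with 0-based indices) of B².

9

Characteristic polynomial: t^3 - 4t^2 - 17t + 60 = (t - 5)(t - 3)(t + 4), so the eigenvalues are -4, 3, 5.
t=5: eigenvector (2, 1, 1).
t=3: eigenvector (1, 0, 1).
t=-4: eigenvector (0, 1, 0).
P = [[2, 1, 0], [1, 0, 1], [1, 1, 0]], D = diag(5, 3, -4), P⁻¹ = [[1, 0, -1], [-1, 0, 2], [-1, 1, 1]].
B² = P·diag(25, 9, 16)·P⁻¹ = [[41, 0, -32], [9, 16, -9], [16, 0, -7]].
The requested entry is 9.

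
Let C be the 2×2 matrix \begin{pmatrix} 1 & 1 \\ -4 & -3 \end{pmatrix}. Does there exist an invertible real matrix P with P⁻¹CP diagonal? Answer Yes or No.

No

Characteristic polynomial: p(μ) = μ^2 + 2μ + 1 = (μ + 1)^2.
μ = -1 has algebraic multiplicity 2; rank(C + 1I) = 1, so geometric multiplicity = 1.
Geometric multiplicity < algebraic multiplicity, so C is not diagonalizable.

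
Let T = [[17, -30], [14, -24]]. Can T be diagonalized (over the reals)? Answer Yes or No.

Characteristic polynomial: p(λ) = λ^2 + 7λ + 12 = (λ + 3)(λ + 4).
All 2 eigenvalues are distinct, so T is diagonalizable.

Yes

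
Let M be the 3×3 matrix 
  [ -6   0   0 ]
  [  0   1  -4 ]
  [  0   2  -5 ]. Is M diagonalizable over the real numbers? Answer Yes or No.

Yes

Characteristic polynomial: p(t) = t^3 + 10t^2 + 27t + 18 = (t + 1)(t + 3)(t + 6).
All 3 eigenvalues are distinct, so M is diagonalizable.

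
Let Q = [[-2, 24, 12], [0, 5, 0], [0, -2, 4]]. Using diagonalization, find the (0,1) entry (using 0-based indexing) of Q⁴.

960

Characteristic polynomial: s^3 - 7s^2 + 2s + 40 = (s - 5)(s - 4)(s + 2), so the eigenvalues are -2, 4, 5.
s=-2: eigenvector (1, 0, 0).
s=5: eigenvector (0, 1, -2).
s=4: eigenvector (2, 0, 1).
P = [[1, 0, 2], [0, 1, 0], [0, -2, 1]], D = diag(-2, 5, 4), P⁻¹ = [[1, -4, -2], [0, 1, 0], [0, 2, 1]].
Q⁴ = P·diag(16, 625, 256)·P⁻¹ = [[16, 960, 480], [0, 625, 0], [0, -738, 256]].
The requested entry is 960.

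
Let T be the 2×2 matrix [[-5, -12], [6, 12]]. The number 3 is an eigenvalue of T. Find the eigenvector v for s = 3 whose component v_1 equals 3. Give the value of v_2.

T − 3I = [[-8, -12], [6, 9]].
Solving (T − 3I)v = 0 gives the eigenspace spanned by (3, -2).
With v_1 = 3, v = (3, -2), so v_2 = -2.

-2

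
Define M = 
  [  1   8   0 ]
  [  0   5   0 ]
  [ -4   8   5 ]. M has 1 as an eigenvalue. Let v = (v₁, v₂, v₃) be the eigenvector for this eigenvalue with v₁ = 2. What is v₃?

2

M − 1I = [[0, 8, 0], [0, 4, 0], [-4, 8, 4]].
Solving (M − 1I)v = 0 gives the eigenspace spanned by (2, 0, 2).
With v₁ = 2, v = (2, 0, 2), so v₃ = 2.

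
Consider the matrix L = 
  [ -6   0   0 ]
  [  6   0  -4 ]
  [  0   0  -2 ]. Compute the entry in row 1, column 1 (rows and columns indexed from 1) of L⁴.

Characteristic polynomial: r^3 + 8r^2 + 12r = r(r + 2)(r + 6), so the eigenvalues are -6, -2, 0.
r=-6: eigenvector (1, -1, 0).
r=0: eigenvector (0, 1, 0).
r=-2: eigenvector (0, 2, 1).
P = [[1, 0, 0], [-1, 1, 2], [0, 0, 1]], D = diag(-6, 0, -2), P⁻¹ = [[1, 0, 0], [1, 1, -2], [0, 0, 1]].
L⁴ = P·diag(1296, 0, 16)·P⁻¹ = [[1296, 0, 0], [-1296, 0, 32], [0, 0, 16]].
The requested entry is 1296.

1296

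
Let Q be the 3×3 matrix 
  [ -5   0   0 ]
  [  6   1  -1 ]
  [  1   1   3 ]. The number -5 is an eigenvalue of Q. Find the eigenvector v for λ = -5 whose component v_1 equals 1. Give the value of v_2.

-1

Q + 5I = [[0, 0, 0], [6, 6, -1], [1, 1, 8]].
Solving (Q + 5I)v = 0 gives the eigenspace spanned by (1, -1, 0).
With v_1 = 1, v = (1, -1, 0), so v_2 = -1.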